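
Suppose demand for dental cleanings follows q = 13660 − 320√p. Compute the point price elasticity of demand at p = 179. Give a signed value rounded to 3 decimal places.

dq/dp = −320/(2√p) = -11.959. At p = 179, q = 9378.69.
Ed = (dq/dp)·(p/q) = (-11.959) × (179/9378.69) = -0.22824…

-0.228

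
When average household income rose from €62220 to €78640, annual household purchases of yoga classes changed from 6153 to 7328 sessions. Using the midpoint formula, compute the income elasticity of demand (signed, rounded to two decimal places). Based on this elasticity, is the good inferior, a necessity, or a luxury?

0.75; necessity

%ΔQ = (7328 − 6153)/[( 6153 + 7328)/2] = 1175/6740.5 = 0.174319…
%ΔIncome = (78640 − 62220)/[( 62220 + 78640)/2] = 16420/70430 = 0.233139…
E_income = (1175/6740.5) / (16420/70430) = 0.7477…
0 < E_income < 1 ⇒ normal good, necessity.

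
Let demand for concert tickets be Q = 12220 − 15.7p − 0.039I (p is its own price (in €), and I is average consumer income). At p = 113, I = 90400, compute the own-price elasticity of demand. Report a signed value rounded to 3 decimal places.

-0.256

At the given values, Q = 12220 − 15.7(113) − 0.039(90400) = 6920.3.
∂Q/∂p = −15.7.
E = (-15.7) × (113/6920.3) = -0.25636…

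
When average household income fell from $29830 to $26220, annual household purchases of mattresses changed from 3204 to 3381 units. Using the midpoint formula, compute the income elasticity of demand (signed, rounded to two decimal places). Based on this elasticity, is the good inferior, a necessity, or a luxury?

-0.42; inferior

%ΔQ = (3381 − 3204)/[( 3204 + 3381)/2] = 177/3292.5 = 0.053758…
%ΔIncome = (26220 − 29830)/[( 29830 + 26220)/2] = -3610/28025 = -0.128813…
E_income = (177/3292.5) / (-3610/28025) = -0.4173…
E_income < 0 ⇒ inferior good.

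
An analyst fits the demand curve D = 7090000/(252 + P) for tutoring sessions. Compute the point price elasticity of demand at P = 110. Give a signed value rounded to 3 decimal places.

dD/dP = −7090000/(252 + P)² = -54.104. At P = 110, D = 19585.6.
Ed = (dD/dP)·(P/D) = (-54.104) × (110/19585.6) = -0.30386…

-0.304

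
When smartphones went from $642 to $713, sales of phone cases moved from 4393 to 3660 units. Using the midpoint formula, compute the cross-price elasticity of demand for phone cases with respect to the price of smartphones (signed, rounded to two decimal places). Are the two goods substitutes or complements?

%ΔQ_{phone cases} = (3660 − 4393)/avg = -733/4026.5 = -0.182043…
%ΔP_{smartphones} = (713 − 642)/avg = 71/677.5 = 0.104797…
E_cross = (-733/4026.5) / (71/677.5) = -1.7371…
E_cross < 0 ⇒ the goods are complements.

-1.74; complements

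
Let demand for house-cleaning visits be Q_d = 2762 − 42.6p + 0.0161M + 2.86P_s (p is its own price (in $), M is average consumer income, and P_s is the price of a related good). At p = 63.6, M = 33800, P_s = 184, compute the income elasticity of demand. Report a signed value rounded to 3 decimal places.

0.485

At the given values, Q_d = 2762 − 42.6(63.6) + 0.0161(33800) + 2.86(184) = 1123.06.
∂Q_d/∂M = 0.0161.
E = (0.0161) × (33800/1123.06) = 0.48455…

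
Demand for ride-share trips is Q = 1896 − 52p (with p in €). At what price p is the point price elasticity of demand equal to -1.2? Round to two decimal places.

19.89

Ed = −52p/(1896 − 52p). Set this equal to -1.2:
52p = 1.2·(1896 − 52p) ⇒ 52p(1 + 1.2) = 1.2·1896
p = 1.2·1896 / (52·2.2) = 19.8881…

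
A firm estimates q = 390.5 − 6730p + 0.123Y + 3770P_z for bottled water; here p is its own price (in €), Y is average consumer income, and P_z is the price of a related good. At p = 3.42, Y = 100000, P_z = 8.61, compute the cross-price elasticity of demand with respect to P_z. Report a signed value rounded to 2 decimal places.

At the given values, q = 390.5 − 6730(3.42) + 0.123(100000) + 3770(8.61) = 22133.6.
∂q/∂P_z = 3770.
E = (3770) × (8.61/22133.6) = 1.4665…

1.47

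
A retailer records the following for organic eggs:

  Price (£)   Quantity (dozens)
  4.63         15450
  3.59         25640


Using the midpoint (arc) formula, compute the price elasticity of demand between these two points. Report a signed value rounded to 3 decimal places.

-1.960

%ΔQ = (25640 − 15450) / [(15450 + 25640)/2] = 10190/20545 = 0.495984…
%ΔP = (3.59 − 4.63) / [(4.63 + 3.59)/2] = -1.04/4.11 = -0.253041…
Arc Ed = %ΔQ / %ΔP = (10190/20545) / (-1.04/4.11) = -1.96009…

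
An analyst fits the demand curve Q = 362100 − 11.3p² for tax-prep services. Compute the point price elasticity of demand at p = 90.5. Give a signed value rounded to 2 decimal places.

-0.69

dQ/dp = −2·11.3·p = -2045.3. At p = 90.5, Q = 269550.175.
Ed = (dQ/dp)·(p/Q) = (-2045.3) × (90.5/269550.175) = -0.6866…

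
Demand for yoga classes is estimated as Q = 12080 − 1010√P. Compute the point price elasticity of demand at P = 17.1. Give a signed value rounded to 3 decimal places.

-0.264

dQ/dP = −1010/(2√P) = -122.122. At P = 17.1, Q = 7903.43.
Ed = (dQ/dP)·(P/Q) = (-122.122) × (17.1/7903.43) = -0.26422…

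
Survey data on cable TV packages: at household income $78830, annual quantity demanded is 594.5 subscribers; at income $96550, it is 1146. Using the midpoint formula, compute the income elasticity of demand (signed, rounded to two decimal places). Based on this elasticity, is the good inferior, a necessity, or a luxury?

%ΔQ = (1146 − 594.5)/[( 594.5 + 1146)/2] = 551.5/870.25 = 0.633725…
%ΔIncome = (96550 − 78830)/[( 78830 + 96550)/2] = 17720/87690 = 0.202075…
E_income = (551.5/870.25) / (17720/87690) = 3.1360…
E_income > 1 ⇒ normal good, luxury.

3.14; luxury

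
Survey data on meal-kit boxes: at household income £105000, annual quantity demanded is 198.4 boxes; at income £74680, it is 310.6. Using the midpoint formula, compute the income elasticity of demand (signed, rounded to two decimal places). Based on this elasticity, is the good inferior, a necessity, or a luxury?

%ΔQ = (310.6 − 198.4)/[( 198.4 + 310.6)/2] = 112.2/254.5 = 0.440864…
%ΔIncome = (74680 − 105000)/[( 105000 + 74680)/2] = -30320/89840 = -0.337488…
E_income = (112.2/254.5) / (-30320/89840) = -1.3063…
E_income < 0 ⇒ inferior good.

-1.31; inferior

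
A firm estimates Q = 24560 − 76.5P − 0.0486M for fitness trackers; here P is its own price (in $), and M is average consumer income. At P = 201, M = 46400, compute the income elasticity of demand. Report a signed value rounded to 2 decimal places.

At the given values, Q = 24560 − 76.5(201) − 0.0486(46400) = 6928.46.
∂Q/∂M = -0.0486.
E = (-0.0486) × (46400/6928.46) = -0.3254…

-0.33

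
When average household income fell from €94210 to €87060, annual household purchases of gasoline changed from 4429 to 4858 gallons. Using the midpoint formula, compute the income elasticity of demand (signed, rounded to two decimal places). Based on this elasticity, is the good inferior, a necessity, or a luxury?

%ΔQ = (4858 − 4429)/[( 4429 + 4858)/2] = 429/4643.5 = 0.092387…
%ΔIncome = (87060 − 94210)/[( 94210 + 87060)/2] = -7150/90635 = -0.078887…
E_income = (429/4643.5) / (-7150/90635) = -1.1711…
E_income < 0 ⇒ inferior good.

-1.17; inferior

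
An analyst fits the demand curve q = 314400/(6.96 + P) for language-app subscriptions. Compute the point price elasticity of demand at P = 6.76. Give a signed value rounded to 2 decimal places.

-0.49

dq/dP = −314400/(6.96 + P)² = -1670.22. At P = 6.76, q = 22915.5.
Ed = (dq/dP)·(P/q) = (-1670.22) × (6.76/22915.5) = -0.4927…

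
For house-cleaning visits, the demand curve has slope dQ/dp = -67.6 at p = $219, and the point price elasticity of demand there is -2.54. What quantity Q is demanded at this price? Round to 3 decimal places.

5828.504

Ed = (dQ/dp)·(p/Q) ⇒ Q = (dQ/dp)·p/Ed = (-67.6)·219/(-2.54) = 5828.50393…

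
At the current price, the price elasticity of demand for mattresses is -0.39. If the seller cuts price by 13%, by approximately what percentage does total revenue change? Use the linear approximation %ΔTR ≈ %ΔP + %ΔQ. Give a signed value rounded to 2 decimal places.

-7.93%

%ΔQ ≈ Ed × %ΔP = (-0.39) × (-13%) = +5.0700%
%ΔTR ≈ %ΔP + %ΔQ = (-13%) + (+5.0700%) = -7.9300%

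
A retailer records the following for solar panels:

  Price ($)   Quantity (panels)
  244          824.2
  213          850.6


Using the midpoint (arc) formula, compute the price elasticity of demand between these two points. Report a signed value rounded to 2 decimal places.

%ΔQ = (850.6 − 824.2) / [(824.2 + 850.6)/2] = 26.4/837.4 = 0.031526…
%ΔP = (213 − 244) / [(244 + 213)/2] = -31/228.5 = -0.135667…
Arc Ed = %ΔQ / %ΔP = (26.4/837.4) / (-31/228.5) = -0.2323…

-0.23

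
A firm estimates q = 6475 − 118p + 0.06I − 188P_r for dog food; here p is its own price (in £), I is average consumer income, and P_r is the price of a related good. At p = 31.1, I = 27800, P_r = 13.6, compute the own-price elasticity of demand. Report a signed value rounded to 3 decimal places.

At the given values, q = 6475 − 118(31.1) + 0.06(27800) − 188(13.6) = 1916.4.
∂q/∂p = −118.
E = (-118) × (31.1/1916.4) = -1.91494…

-1.915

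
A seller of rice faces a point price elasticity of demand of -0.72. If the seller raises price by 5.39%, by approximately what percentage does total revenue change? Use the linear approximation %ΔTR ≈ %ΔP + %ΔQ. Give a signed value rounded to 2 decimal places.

+1.51%

%ΔQ ≈ Ed × %ΔP = (-0.72) × (+5.39%) = -3.8808%
%ΔTR ≈ %ΔP + %ΔQ = (+5.39%) + (-3.8808%) = +1.5092%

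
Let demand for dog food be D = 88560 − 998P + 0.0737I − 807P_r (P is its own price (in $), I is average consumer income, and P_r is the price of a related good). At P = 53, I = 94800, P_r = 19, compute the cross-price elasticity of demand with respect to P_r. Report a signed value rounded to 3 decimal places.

-0.561

At the given values, D = 88560 − 998(53) + 0.0737(94800) − 807(19) = 27319.76.
∂D/∂P_r = -807.
E = (-807) × (19/27319.76) = -0.56124…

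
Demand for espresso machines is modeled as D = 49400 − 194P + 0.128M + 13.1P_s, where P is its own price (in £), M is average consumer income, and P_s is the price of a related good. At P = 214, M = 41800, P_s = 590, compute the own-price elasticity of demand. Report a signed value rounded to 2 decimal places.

-1.98

At the given values, D = 49400 − 194(214) + 0.128(41800) + 13.1(590) = 20963.4.
∂D/∂P = −194.
E = (-194) × (214/20963.4) = -1.9804…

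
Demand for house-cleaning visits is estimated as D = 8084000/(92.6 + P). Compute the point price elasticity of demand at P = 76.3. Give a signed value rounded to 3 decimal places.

dD/dP = −8084000/(92.6 + P)² = -283.379. At P = 76.3, D = 47862.6.
Ed = (dD/dP)·(P/D) = (-283.379) × (76.3/47862.6) = -0.45174…

-0.452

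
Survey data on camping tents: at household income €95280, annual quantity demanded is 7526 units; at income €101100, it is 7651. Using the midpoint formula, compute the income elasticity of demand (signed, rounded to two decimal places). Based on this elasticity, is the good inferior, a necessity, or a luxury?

%ΔQ = (7651 − 7526)/[( 7526 + 7651)/2] = 125/7588.5 = 0.016472…
%ΔIncome = (101100 − 95280)/[( 95280 + 101100)/2] = 5820/98190 = 0.059272…
E_income = (125/7588.5) / (5820/98190) = 0.2779…
0 < E_income < 1 ⇒ normal good, necessity.

0.28; necessity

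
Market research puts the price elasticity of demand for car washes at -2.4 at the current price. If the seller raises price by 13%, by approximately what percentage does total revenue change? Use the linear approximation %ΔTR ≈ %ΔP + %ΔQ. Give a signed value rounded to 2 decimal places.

%ΔQ ≈ Ed × %ΔP = (-2.4) × (+13%) = -31.2000%
%ΔTR ≈ %ΔP + %ΔQ = (+13%) + (-31.2000%) = -18.2000%

-18.20%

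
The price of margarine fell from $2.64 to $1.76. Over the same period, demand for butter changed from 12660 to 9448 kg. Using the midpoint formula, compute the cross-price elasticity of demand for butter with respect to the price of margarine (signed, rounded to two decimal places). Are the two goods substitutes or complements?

0.73; substitutes

%ΔQ_{butter} = (9448 − 12660)/avg = -3212/11054 = -0.290573…
%ΔP_{margarine} = (1.76 − 2.64)/avg = -0.88/2.2 = -0.4
E_cross = (-3212/11054) / (-0.88/2.2) = 0.7264…
E_cross > 0 ⇒ the goods are substitutes.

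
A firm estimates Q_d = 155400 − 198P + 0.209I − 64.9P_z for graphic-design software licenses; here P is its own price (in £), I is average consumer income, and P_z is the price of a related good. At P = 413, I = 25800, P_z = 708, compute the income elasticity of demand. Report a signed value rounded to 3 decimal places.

At the given values, Q_d = 155400 − 198(413) + 0.209(25800) − 64.9(708) = 33069.
∂Q_d/∂I = 0.209.
E = (0.209) × (25800/33069) = 0.16305…

0.163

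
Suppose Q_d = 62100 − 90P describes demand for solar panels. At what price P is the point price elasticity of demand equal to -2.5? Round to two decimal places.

492.86

Ed = −90P/(62100 − 90P). Set this equal to -2.5:
90P = 2.5·(62100 − 90P) ⇒ 90P(1 + 2.5) = 2.5·62100
P = 2.5·62100 / (90·3.5) = 492.8571…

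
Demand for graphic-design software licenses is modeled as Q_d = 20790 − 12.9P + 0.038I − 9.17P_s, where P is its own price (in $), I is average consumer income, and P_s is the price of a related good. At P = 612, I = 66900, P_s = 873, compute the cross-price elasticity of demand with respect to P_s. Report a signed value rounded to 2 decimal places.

-1.08

At the given values, Q_d = 20790 − 12.9(612) + 0.038(66900) − 9.17(873) = 7431.99.
∂Q_d/∂P_s = -9.17.
E = (-9.17) × (873/7431.99) = -1.0771…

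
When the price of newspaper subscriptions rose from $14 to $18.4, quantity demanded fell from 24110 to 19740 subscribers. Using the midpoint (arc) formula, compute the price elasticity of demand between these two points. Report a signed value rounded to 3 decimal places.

%ΔQ = (19740 − 24110) / [(24110 + 19740)/2] = -4370/21925 = -0.199315…
%ΔP = (18.4 − 14) / [(14 + 18.4)/2] = 4.4/16.2 = 0.271604…
Arc Ed = %ΔQ / %ΔP = (-4370/21925) / (4.4/16.2) = -0.73384…

-0.734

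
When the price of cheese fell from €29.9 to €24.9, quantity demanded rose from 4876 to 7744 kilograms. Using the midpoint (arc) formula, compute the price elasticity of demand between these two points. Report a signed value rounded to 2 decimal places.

-2.49

%ΔQ = (7744 − 4876) / [(4876 + 7744)/2] = 2868/6310 = 0.454516…
%ΔP = (24.9 − 29.9) / [(29.9 + 24.9)/2] = -5/27.4 = -0.182481…
Arc Ed = %ΔQ / %ΔP = (2868/6310) / (-5/27.4) = -2.4907…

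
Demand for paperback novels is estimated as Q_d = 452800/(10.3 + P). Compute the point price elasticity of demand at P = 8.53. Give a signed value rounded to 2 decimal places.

dQ_d/dP = −452800/(10.3 + P)² = -1277.04. At P = 8.53, Q_d = 24046.7.
Ed = (dQ_d/dP)·(P/Q_d) = (-1277.04) × (8.53/24046.7) = -0.4530…

-0.45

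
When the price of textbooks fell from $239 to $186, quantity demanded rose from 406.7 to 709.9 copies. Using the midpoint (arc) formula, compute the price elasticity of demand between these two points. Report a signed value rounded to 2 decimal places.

-2.18

%ΔQ = (709.9 − 406.7) / [(406.7 + 709.9)/2] = 303.2/558.3 = 0.543077…
%ΔP = (186 − 239) / [(239 + 186)/2] = -53/212.5 = -0.249411…
Arc Ed = %ΔQ / %ΔP = (303.2/558.3) / (-53/212.5) = -2.1774…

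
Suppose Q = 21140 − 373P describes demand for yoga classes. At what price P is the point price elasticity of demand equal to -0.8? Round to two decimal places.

25.19

Ed = −373P/(21140 − 373P). Set this equal to -0.8:
373P = 0.8·(21140 − 373P) ⇒ 373P(1 + 0.8) = 0.8·21140
P = 0.8·21140 / (373·1.8) = 25.1891…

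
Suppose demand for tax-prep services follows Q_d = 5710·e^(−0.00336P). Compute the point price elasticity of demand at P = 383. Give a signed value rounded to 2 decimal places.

-1.29

dQ_d/dP = −0.00336·Q_d = -5.29774. At P = 383, Q_d = 1576.71.
Ed = (dQ_d/dP)·(P/Q_d) = (-5.29774) × (383/1576.71) = -1.2868…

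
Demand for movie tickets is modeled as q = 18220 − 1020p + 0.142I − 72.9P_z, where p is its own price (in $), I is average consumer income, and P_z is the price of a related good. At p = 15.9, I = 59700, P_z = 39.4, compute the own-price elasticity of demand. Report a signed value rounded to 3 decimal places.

-2.132

At the given values, q = 18220 − 1020(15.9) + 0.142(59700) − 72.9(39.4) = 7607.14.
∂q/∂p = −1020.
E = (-1020) × (15.9/7607.14) = -2.13194…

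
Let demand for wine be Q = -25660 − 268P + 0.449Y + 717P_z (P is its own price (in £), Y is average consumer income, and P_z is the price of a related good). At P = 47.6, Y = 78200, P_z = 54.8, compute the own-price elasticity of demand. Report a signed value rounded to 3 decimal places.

At the given values, Q = -25660 − 268(47.6) + 0.449(78200) + 717(54.8) = 35986.6.
∂Q/∂P = −268.
E = (-268) × (47.6/35986.6) = -0.35448…

-0.354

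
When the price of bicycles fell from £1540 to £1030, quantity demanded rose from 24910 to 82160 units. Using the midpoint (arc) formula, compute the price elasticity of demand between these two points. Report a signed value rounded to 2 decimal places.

%ΔQ = (82160 − 24910) / [(24910 + 82160)/2] = 57250/53535 = 1.069393…
%ΔP = (1030 − 1540) / [(1540 + 1030)/2] = -510/1285 = -0.396887…
Arc Ed = %ΔQ / %ΔP = (57250/53535) / (-510/1285) = -2.6944…

-2.69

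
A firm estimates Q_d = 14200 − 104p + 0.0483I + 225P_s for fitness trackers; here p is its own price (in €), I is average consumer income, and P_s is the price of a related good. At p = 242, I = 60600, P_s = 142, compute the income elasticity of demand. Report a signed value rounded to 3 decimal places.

0.122

At the given values, Q_d = 14200 − 104(242) + 0.0483(60600) + 225(142) = 23908.98.
∂Q_d/∂I = 0.0483.
E = (0.0483) × (60600/23908.98) = 0.12242…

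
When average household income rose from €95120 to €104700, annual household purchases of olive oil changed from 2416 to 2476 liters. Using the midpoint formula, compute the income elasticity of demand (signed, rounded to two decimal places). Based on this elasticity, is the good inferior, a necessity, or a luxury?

%ΔQ = (2476 − 2416)/[( 2416 + 2476)/2] = 60/2446 = 0.024529…
%ΔIncome = (104700 − 95120)/[( 95120 + 104700)/2] = 9580/99910 = 0.095886…
E_income = (60/2446) / (9580/99910) = 0.2558…
0 < E_income < 1 ⇒ normal good, necessity.

0.26; necessity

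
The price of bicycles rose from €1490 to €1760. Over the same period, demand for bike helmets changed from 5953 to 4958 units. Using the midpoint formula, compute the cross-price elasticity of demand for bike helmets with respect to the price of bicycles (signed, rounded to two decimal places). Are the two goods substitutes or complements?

-1.10; complements

%ΔQ_{bike helmets} = (4958 − 5953)/avg = -995/5455.5 = -0.182384…
%ΔP_{bicycles} = (1760 − 1490)/avg = 270/1625 = 0.166153…
E_cross = (-995/5455.5) / (270/1625) = -1.0976…
E_cross < 0 ⇒ the goods are complements.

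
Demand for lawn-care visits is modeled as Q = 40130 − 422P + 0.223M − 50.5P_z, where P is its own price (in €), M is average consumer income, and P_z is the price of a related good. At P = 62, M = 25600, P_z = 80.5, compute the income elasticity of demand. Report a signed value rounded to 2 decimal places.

0.37

At the given values, Q = 40130 − 422(62) + 0.223(25600) − 50.5(80.5) = 15609.55.
∂Q/∂M = 0.223.
E = (0.223) × (25600/15609.55) = 0.3657…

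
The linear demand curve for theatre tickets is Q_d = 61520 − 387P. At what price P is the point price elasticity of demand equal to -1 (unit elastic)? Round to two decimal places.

Ed = −387P/(61520 − 387P). Set this equal to -1:
387P = 1·(61520 − 387P) ⇒ 387P(1 + 1) = 1·61520
P = 1·61520 / (387·2) = 79.4832…

79.48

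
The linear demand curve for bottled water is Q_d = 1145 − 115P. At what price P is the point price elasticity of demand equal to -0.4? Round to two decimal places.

Ed = −115P/(1145 − 115P). Set this equal to -0.4:
115P = 0.4·(1145 − 115P) ⇒ 115P(1 + 0.4) = 0.4·1145
P = 0.4·1145 / (115·1.4) = 2.8447…

2.84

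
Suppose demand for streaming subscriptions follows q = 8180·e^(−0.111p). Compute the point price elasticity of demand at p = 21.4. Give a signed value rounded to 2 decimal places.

-2.38

dq/dp = −0.111·q = -84.4215. At p = 21.4, q = 760.554.
Ed = (dq/dp)·(p/q) = (-84.4215) × (21.4/760.554) = -2.3754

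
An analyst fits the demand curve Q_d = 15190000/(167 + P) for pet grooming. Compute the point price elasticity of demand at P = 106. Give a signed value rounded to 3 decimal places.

dQ_d/dP = −15190000/(167 + P)² = -203.813. At P = 106, Q_d = 55641.
Ed = (dQ_d/dP)·(P/Q_d) = (-203.813) × (106/55641) = -0.38827…

-0.388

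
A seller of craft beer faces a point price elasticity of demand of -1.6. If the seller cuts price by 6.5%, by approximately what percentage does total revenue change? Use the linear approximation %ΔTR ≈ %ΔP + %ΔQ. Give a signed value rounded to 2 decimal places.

%ΔQ ≈ Ed × %ΔP = (-1.6) × (-6.5%) = +10.4000%
%ΔTR ≈ %ΔP + %ΔQ = (-6.5%) + (+10.4000%) = +3.9000%

+3.90%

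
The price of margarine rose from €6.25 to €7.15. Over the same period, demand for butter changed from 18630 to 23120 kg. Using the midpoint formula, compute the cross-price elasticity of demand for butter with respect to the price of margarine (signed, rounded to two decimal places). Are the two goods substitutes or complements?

1.60; substitutes

%ΔQ_{butter} = (23120 − 18630)/avg = 4490/20875 = 0.215089…
%ΔP_{margarine} = (7.15 − 6.25)/avg = 0.9/6.7 = 0.134328…
E_cross = (4490/20875) / (0.9/6.7) = 1.6012…
E_cross > 0 ⇒ the goods are substitutes.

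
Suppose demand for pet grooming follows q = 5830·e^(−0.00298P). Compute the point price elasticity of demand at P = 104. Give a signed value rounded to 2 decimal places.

dq/dP = −0.00298·q = -12.7435. At P = 104, q = 4276.34.
Ed = (dq/dP)·(P/q) = (-12.7435) × (104/4276.34) = -0.3099…

-0.31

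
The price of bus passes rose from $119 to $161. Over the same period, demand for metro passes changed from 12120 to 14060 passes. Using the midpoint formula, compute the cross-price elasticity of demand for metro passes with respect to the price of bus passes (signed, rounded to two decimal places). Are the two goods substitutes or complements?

%ΔQ_{metro passes} = (14060 − 12120)/avg = 1940/13090 = 0.148204…
%ΔP_{bus passes} = (161 − 119)/avg = 42/140 = 0.3
E_cross = (1940/13090) / (42/140) = 0.4940…
E_cross > 0 ⇒ the goods are substitutes.

0.49; substitutes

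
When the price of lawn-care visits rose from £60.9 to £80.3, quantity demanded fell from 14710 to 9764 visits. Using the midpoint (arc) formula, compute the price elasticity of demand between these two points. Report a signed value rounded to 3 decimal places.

%ΔQ = (9764 − 14710) / [(14710 + 9764)/2] = -4946/12237 = -0.404184…
%ΔP = (80.3 − 60.9) / [(60.9 + 80.3)/2] = 19.4/70.6 = 0.274787…
Arc Ed = %ΔQ / %ΔP = (-4946/12237) / (19.4/70.6) = -1.47089…

-1.471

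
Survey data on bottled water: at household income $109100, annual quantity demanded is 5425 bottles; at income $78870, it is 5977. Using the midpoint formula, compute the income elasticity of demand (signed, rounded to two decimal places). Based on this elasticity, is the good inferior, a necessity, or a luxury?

-0.30; inferior

%ΔQ = (5977 − 5425)/[( 5425 + 5977)/2] = 552/5701 = 0.096825…
%ΔIncome = (78870 − 109100)/[( 109100 + 78870)/2] = -30230/93985 = -0.321647…
E_income = (552/5701) / (-30230/93985) = -0.3010…
E_income < 0 ⇒ inferior good.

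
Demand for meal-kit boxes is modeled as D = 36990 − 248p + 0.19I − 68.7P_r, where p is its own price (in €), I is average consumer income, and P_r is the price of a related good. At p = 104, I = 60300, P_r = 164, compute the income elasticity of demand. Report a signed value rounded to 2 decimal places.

1.01

At the given values, D = 36990 − 248(104) + 0.19(60300) − 68.7(164) = 11388.2.
∂D/∂I = 0.19.
E = (0.19) × (60300/11388.2) = 1.0060…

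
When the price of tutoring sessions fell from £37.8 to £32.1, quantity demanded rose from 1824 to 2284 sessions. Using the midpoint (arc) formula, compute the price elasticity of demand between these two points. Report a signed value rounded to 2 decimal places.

-1.37

%ΔQ = (2284 − 1824) / [(1824 + 2284)/2] = 460/2054 = 0.223953…
%ΔP = (32.1 − 37.8) / [(37.8 + 32.1)/2] = -5.7/34.95 = -0.163090…
Arc Ed = %ΔQ / %ΔP = (460/2054) / (-5.7/34.95) = -1.3731…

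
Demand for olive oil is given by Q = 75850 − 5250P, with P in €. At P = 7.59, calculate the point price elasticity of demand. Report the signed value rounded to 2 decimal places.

-1.11

dQ/dP = −5250. At P = 7.59, Q = 75850 − 5250(7.59) = 36002.5.
Ed = (dQ/dP)·(P/Q) = −5250 × (7.59/36002.5) = -1.1067…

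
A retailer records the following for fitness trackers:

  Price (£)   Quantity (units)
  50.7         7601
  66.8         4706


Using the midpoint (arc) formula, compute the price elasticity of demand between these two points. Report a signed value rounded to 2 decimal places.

-1.72

%ΔQ = (4706 − 7601) / [(7601 + 4706)/2] = -2895/6153.5 = -0.470463…
%ΔP = (66.8 − 50.7) / [(50.7 + 66.8)/2] = 16.1/58.75 = 0.274042…
Arc Ed = %ΔQ / %ΔP = (-2895/6153.5) / (16.1/58.75) = -1.7167…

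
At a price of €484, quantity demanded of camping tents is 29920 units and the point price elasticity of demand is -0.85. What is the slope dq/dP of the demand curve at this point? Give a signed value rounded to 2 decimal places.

-52.55

Ed = (dq/dP)·(P/q) ⇒ dq/dP = Ed·q/P = (-0.85)·29920/484 = -52.5454…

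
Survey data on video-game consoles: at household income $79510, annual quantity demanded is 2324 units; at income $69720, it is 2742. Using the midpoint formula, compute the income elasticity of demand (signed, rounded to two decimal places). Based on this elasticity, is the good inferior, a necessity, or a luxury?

%ΔQ = (2742 − 2324)/[( 2324 + 2742)/2] = 418/2533 = 0.165021…
%ΔIncome = (69720 − 79510)/[( 79510 + 69720)/2] = -9790/74615 = -0.131206…
E_income = (418/2533) / (-9790/74615) = -1.2577…
E_income < 0 ⇒ inferior good.

-1.26; inferior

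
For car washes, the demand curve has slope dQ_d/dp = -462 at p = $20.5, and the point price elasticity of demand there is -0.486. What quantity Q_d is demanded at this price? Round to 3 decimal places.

Ed = (dQ_d/dp)·(p/Q_d) ⇒ Q_d = (dQ_d/dp)·p/Ed = (-462)·20.5/(-0.486) = 19487.65432…

19487.654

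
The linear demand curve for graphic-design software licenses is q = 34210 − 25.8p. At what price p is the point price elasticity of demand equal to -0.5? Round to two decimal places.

Ed = −25.8p/(34210 − 25.8p). Set this equal to -0.5:
25.8p = 0.5·(34210 − 25.8p) ⇒ 25.8p(1 + 0.5) = 0.5·34210
p = 0.5·34210 / (25.8·1.5) = 441.9896…

441.99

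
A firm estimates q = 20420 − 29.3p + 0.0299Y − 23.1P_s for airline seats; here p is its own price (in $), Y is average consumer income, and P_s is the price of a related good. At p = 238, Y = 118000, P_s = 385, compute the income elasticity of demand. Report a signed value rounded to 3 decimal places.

At the given values, q = 20420 − 29.3(238) + 0.0299(118000) − 23.1(385) = 8081.3.
∂q/∂Y = 0.0299.
E = (0.0299) × (118000/8081.3) = 0.43658…

0.437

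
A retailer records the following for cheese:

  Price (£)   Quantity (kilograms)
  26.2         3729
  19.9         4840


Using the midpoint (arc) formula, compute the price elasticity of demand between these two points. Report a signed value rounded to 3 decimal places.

-0.949

%ΔQ = (4840 − 3729) / [(3729 + 4840)/2] = 1111/4284.5 = 0.259306…
%ΔP = (19.9 − 26.2) / [(26.2 + 19.9)/2] = -6.3/23.05 = -0.273318…
Arc Ed = %ΔQ / %ΔP = (1111/4284.5) / (-6.3/23.05) = -0.94873…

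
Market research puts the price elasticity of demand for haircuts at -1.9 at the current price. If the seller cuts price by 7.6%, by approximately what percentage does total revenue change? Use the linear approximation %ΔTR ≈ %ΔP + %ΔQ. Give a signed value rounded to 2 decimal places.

+6.84%

%ΔQ ≈ Ed × %ΔP = (-1.9) × (-7.6%) = +14.4400%
%ΔTR ≈ %ΔP + %ΔQ = (-7.6%) + (+14.4400%) = +6.8400%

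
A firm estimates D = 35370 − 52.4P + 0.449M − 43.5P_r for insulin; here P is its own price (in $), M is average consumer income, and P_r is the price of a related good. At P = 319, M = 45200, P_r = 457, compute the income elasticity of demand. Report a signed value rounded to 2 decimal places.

1.06

At the given values, D = 35370 − 52.4(319) + 0.449(45200) − 43.5(457) = 19069.7.
∂D/∂M = 0.449.
E = (0.449) × (45200/19069.7) = 1.0642…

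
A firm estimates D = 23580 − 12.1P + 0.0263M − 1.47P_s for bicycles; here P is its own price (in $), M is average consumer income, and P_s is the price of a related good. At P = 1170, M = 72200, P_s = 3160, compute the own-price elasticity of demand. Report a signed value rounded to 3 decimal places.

At the given values, D = 23580 − 12.1(1170) + 0.0263(72200) − 1.47(3160) = 6676.66.
∂D/∂P = −12.1.
E = (-12.1) × (1170/6676.66) = -2.12037…

-2.120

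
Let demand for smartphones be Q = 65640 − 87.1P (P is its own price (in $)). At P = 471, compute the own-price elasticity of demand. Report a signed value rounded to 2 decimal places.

At the given values, Q = 65640 − 87.1(471) = 24615.9.
∂Q/∂P = −87.1.
E = (-87.1) × (471/24615.9) = -1.6665…

-1.67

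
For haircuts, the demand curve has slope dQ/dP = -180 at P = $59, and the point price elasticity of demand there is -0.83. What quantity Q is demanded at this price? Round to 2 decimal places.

12795.18

Ed = (dQ/dP)·(P/Q) ⇒ Q = (dQ/dP)·P/Ed = (-180)·59/(-0.83) = 12795.1807…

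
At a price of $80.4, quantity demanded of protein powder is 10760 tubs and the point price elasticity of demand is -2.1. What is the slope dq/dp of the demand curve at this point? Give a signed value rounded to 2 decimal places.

Ed = (dq/dp)·(p/q) ⇒ dq/dp = Ed·q/p = (-2.1)·10760/80.4 = -281.0447…

-281.04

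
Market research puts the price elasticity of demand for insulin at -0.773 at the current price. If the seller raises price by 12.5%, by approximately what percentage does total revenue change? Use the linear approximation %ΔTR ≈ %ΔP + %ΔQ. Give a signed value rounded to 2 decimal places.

%ΔQ ≈ Ed × %ΔP = (-0.773) × (+12.5%) = -9.6625%
%ΔTR ≈ %ΔP + %ΔQ = (+12.5%) + (-9.6625%) = +2.8375%

+2.84%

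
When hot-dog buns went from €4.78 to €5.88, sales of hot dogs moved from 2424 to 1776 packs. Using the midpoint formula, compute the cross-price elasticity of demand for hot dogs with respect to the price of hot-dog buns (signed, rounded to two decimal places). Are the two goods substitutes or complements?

%ΔQ_{hot dogs} = (1776 − 2424)/avg = -648/2100 = -0.308571…
%ΔP_{hot-dog buns} = (5.88 − 4.78)/avg = 1.1/5.33 = 0.206378…
E_cross = (-648/2100) / (1.1/5.33) = -1.4951…
E_cross < 0 ⇒ the goods are complements.

-1.50; complements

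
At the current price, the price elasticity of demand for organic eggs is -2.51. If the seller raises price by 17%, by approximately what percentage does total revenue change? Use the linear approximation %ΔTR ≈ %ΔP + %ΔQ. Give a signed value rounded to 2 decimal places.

-25.67%

%ΔQ ≈ Ed × %ΔP = (-2.51) × (+17%) = -42.6700%
%ΔTR ≈ %ΔP + %ΔQ = (+17%) + (-42.6700%) = -25.6700%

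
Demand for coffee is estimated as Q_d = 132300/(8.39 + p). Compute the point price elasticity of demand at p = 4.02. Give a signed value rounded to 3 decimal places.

dQ_d/dp = −132300/(8.39 + p)² = -859.046. At p = 4.02, Q_d = 10660.8.
Ed = (dQ_d/dp)·(p/Q_d) = (-859.046) × (4.02/10660.8) = -0.32393…

-0.324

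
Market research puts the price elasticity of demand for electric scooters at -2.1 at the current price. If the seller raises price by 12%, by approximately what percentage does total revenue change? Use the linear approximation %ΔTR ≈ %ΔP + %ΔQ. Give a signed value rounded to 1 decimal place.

%ΔQ ≈ Ed × %ΔP = (-2.1) × (+12%) = -25.2000%
%ΔTR ≈ %ΔP + %ΔQ = (+12%) + (-25.2000%) = -13.2000%

-13.2%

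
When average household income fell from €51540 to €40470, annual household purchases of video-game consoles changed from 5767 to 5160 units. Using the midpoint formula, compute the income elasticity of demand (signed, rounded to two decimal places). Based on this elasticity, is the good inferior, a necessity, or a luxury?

%ΔQ = (5160 − 5767)/[( 5767 + 5160)/2] = -607/5463.5 = -0.111100…
%ΔIncome = (40470 − 51540)/[( 51540 + 40470)/2] = -11070/46005 = -0.240626…
E_income = (-607/5463.5) / (-11070/46005) = 0.4617…
0 < E_income < 1 ⇒ normal good, necessity.

0.46; necessity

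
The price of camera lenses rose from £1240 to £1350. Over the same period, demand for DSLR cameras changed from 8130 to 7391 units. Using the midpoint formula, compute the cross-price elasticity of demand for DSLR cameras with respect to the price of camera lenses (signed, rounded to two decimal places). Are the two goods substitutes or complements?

%ΔQ_{DSLR cameras} = (7391 − 8130)/avg = -739/7760.5 = -0.095225…
%ΔP_{camera lenses} = (1350 − 1240)/avg = 110/1295 = 0.084942…
E_cross = (-739/7760.5) / (110/1295) = -1.1210…
E_cross < 0 ⇒ the goods are complements.

-1.12; complements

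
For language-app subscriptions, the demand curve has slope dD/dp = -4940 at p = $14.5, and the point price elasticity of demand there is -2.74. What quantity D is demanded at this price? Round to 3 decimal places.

Ed = (dD/dp)·(p/D) ⇒ D = (dD/dp)·p/Ed = (-4940)·14.5/(-2.74) = 26142.33576…

26142.336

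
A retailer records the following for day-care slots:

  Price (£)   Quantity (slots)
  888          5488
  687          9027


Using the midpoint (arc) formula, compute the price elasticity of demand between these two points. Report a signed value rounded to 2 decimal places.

-1.91

%ΔQ = (9027 − 5488) / [(5488 + 9027)/2] = 3539/7257.5 = 0.487633…
%ΔP = (687 − 888) / [(888 + 687)/2] = -201/787.5 = -0.255238…
Arc Ed = %ΔQ / %ΔP = (3539/7257.5) / (-201/787.5) = -1.9105…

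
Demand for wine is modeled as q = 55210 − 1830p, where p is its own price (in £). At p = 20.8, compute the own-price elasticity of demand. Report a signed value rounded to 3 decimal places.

At the given values, q = 55210 − 1830(20.8) = 17146.
∂q/∂p = −1830.
E = (-1830) × (20.8/17146) = -2.21999…

-2.220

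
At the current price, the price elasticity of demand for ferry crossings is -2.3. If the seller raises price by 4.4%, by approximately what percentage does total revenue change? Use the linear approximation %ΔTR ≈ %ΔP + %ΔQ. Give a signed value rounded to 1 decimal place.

%ΔQ ≈ Ed × %ΔP = (-2.3) × (+4.4%) = -10.1200%
%ΔTR ≈ %ΔP + %ΔQ = (+4.4%) + (-10.1200%) = -5.7200%

-5.7%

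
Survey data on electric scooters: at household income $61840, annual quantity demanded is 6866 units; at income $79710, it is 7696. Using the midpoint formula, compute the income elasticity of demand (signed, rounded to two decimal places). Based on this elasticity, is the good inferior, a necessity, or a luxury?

%ΔQ = (7696 − 6866)/[( 6866 + 7696)/2] = 830/7281 = 0.113995…
%ΔIncome = (79710 − 61840)/[( 61840 + 79710)/2] = 17870/70775 = 0.252490…
E_income = (830/7281) / (17870/70775) = 0.4514…
0 < E_income < 1 ⇒ normal good, necessity.

0.45; necessity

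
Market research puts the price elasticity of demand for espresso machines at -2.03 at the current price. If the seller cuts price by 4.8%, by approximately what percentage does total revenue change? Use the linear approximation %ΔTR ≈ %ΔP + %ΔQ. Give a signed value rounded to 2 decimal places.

%ΔQ ≈ Ed × %ΔP = (-2.03) × (-4.8%) = +9.7440%
%ΔTR ≈ %ΔP + %ΔQ = (-4.8%) + (+9.7440%) = +4.9440%

+4.94%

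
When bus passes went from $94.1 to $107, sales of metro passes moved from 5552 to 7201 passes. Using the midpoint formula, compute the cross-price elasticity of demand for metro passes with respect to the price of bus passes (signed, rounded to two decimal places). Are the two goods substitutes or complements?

%ΔQ_{metro passes} = (7201 − 5552)/avg = 1649/6376.5 = 0.258605…
%ΔP_{bus passes} = (107 − 94.1)/avg = 12.9/100.55 = 0.128294…
E_cross = (1649/6376.5) / (12.9/100.55) = 2.0157…
E_cross > 0 ⇒ the goods are substitutes.

2.02; substitutes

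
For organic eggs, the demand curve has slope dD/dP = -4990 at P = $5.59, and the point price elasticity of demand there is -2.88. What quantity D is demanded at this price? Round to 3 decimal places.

Ed = (dD/dP)·(P/D) ⇒ D = (dD/dP)·P/Ed = (-4990)·5.59/(-2.88) = 9685.45138…

9685.451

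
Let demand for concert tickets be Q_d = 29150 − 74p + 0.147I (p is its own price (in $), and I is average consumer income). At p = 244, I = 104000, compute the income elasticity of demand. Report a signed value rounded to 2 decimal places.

At the given values, Q_d = 29150 − 74(244) + 0.147(104000) = 26382.
∂Q_d/∂I = 0.147.
E = (0.147) × (104000/26382) = 0.5794…

0.58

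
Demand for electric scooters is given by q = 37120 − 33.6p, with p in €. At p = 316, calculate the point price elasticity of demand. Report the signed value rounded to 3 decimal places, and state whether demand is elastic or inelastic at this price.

dq/dp = −33.6. At p = 316, q = 37120 − 33.6(316) = 26502.4.
Ed = (dq/dp)·(p/q) = −33.6 × (316/26502.4) = -0.40062…
|Ed| = 0.401 < 1, so demand is inelastic.

-0.401; inelastic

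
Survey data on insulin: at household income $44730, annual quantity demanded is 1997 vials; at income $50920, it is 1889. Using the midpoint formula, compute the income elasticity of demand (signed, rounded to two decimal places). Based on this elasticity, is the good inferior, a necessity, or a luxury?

%ΔQ = (1889 − 1997)/[( 1997 + 1889)/2] = -108/1943 = -0.055584…
%ΔIncome = (50920 − 44730)/[( 44730 + 50920)/2] = 6190/47825 = 0.129430…
E_income = (-108/1943) / (6190/47825) = -0.4294…
E_income < 0 ⇒ inferior good.

-0.43; inferior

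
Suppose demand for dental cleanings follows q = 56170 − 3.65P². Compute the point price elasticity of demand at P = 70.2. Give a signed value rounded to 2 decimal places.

-0.94

dq/dP = −2·3.65·P = -512.46. At P = 70.2, q = 38182.654.
Ed = (dq/dP)·(P/q) = (-512.46) × (70.2/38182.654) = -0.9421…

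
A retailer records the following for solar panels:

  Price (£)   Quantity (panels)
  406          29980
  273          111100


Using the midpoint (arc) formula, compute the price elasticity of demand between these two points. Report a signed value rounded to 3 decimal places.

-2.935

%ΔQ = (111100 − 29980) / [(29980 + 111100)/2] = 81120/70540 = 1.149985…
%ΔP = (273 − 406) / [(406 + 273)/2] = -133/339.5 = -0.391752…
Arc Ed = %ΔQ / %ΔP = (81120/70540) / (-133/339.5) = -2.93549…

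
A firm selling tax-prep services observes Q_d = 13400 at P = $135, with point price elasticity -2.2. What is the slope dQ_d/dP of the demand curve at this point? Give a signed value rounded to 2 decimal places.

-218.37

Ed = (dQ_d/dP)·(P/Q_d) ⇒ dQ_d/dP = Ed·Q_d/P = (-2.2)·13400/135 = -218.3703…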